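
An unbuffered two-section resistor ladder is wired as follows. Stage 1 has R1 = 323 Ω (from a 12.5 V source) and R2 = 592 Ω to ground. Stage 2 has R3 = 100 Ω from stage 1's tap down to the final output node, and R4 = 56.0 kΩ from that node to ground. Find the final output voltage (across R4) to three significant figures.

Stage 2 presents R3+R4 = 56100 Ω as a load on stage 1's tap.
Stage 1's lower leg becomes R2‖(R3+R4) = 585.8 Ω, so V_mid = 12.5 × 585.8/908.8 = 8.057 V.
Stage 2 is itself unloaded: V_out = V_mid × R4/(R3+R4) = 8.057 × 56000/56100 = 8.04 V.

V_out ≈ 8.04 V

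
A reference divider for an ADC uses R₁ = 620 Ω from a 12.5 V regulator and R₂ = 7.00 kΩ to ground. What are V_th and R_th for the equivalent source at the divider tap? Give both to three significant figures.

V_th = 11.5 V, R_th = 570 Ω

V_th is the open-circuit tap voltage: 12.5 × 7000/(620 + 7000) = 11.5 V.
With the supply zeroed, R₁ and R₂ appear in parallel from the tap: R_th = R₁‖R₂ = (620 × 7000)/7620 = 570 Ω.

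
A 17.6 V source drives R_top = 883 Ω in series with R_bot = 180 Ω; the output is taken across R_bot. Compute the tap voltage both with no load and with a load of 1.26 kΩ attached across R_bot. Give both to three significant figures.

Unloaded: 2.98 V; loaded: 2.66 V

Open-circuit: V = 17.6 × 180/(883 + 180) = 2.98 V.
With the load, R_bot becomes R_bot‖R_L = 157.5 Ω, so V = 17.6 × 157.5/1040 = 2.66 V.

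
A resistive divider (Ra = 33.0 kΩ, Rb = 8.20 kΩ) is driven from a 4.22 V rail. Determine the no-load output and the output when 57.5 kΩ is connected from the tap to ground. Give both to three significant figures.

Unloaded: 0.840 V; loaded: 0.754 V

Open-circuit: V = 4.22 × 8.20/(33.0 + 8.20) = 0.840 V.
With the load, Rb becomes Rb‖R_L = 7.177 kΩ, so V = 4.22 × 7.177/40.18 = 0.754 V.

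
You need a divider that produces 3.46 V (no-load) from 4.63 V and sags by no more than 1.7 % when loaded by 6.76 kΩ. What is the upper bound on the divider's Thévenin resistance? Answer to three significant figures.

R_th ≤ 117 Ω

Loading drop = R_th/(R_th + R_L) ≤ 0.0170, so R_th ≤ R_L · ε/(1−ε) = 6.76 kΩ × 0.0170/0.9830 = 117 Ω.
(Any R1, R2 with R2/(R1+R2) = 0.747 and R1‖R2 ≤ 117 Ω will meet the spec.)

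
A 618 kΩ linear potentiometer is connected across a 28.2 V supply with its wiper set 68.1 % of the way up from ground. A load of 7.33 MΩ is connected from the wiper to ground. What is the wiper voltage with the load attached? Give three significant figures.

The wiper splits the pot into (1−α)R = 197.1 kΩ above and αR = 420.9 kΩ below.
Lower section ‖ load = 398.0 kΩ.
V_wiper = 28.2 × 398.0/(197.1 + 398.0) = 18.9 V.

V ≈ 18.9 V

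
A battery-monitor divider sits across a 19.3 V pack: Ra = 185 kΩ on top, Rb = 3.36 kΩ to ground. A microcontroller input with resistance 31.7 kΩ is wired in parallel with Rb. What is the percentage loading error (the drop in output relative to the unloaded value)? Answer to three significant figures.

9.43 %

The divider's output (Thévenin) resistance is Ra‖Rb = 3.300 kΩ.
Fractional drop under load = R_th/(R_th + R_L) = 3.300 / (3.300 + 31.7) = 0.09429.
So the output falls by 9.43 %.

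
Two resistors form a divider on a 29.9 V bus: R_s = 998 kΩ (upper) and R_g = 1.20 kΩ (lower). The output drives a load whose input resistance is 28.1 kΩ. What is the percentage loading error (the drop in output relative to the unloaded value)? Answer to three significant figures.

4.09 %

The divider's output (Thévenin) resistance is R_s‖R_g = 1.199 kΩ.
Fractional drop under load = R_th/(R_th + R_L) = 1.199 / (1.199 + 28.1) = 0.04091.
So the output falls by 4.09 %.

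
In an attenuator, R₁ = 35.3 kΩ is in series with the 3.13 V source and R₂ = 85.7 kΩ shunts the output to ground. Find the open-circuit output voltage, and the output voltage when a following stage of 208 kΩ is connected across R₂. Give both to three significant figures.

Unloaded: 2.22 V; loaded: 1.98 V

Open-circuit: V = 3.13 × 85.7/(35.3 + 85.7) = 2.22 V.
With the load, R₂ becomes R₂‖R_L = 60.69 kΩ, so V = 3.13 × 60.69/95.99 = 1.98 V.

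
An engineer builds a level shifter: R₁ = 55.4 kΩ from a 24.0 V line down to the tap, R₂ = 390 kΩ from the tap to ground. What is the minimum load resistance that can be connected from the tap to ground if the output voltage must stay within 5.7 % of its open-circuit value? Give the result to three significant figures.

R_L(min) ≈ 803 kΩ

Output resistance R_th = R₁‖R₂ = (55.4 × 390)/445.4 = 48.51 kΩ.
The fractional drop is R_th/(R_th + R_L); requiring this ≤ 0.0570 gives R_L ≥ R_th(1/0.0570 − 1) = 48.51 × 16.54 = 803 kΩ.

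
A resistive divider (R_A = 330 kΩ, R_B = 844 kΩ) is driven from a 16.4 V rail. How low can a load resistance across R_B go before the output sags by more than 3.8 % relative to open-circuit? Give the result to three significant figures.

R_L(min) ≈ 6.01 MΩ

Output resistance R_th = R_A‖R_B = (330 × 844)/1174 = 237.2 kΩ.
The fractional drop is R_th/(R_th + R_L); requiring this ≤ 0.0380 gives R_L ≥ R_th(1/0.0380 − 1) = 237.2 × 25.32 = 6.01 MΩ.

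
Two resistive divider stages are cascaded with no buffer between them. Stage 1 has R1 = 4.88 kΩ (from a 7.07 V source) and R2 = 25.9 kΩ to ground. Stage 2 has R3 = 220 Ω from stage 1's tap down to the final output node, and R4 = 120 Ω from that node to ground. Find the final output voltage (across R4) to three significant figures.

V_out ≈ 0.161 V

Stage 2 presents R3+R4 = 340.0 Ω as a load on stage 1's tap.
Stage 1's lower leg becomes R2‖(R3+R4) = 335.6 Ω, so V_mid = 7.07 × 335.6/5216 = 0.4549 V.
Stage 2 is itself unloaded: V_out = V_mid × R4/(R3+R4) = 0.4549 × 120/340.0 = 0.161 V.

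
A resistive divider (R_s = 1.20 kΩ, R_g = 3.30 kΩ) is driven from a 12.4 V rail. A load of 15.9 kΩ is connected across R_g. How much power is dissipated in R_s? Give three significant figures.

Total resistance from the source is R_s + (R_g‖R_L) = 3.933 kΩ, so I = 12.4/3.933 kΩ = 3.153 mA.
P = I²·R_s = (3.153 mA)² × 1.20 kΩ = 11.9 mW.

P ≈ 11.9 mW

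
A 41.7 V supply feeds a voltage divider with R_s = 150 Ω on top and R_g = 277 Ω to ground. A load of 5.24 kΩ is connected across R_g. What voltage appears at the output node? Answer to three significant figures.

V_out ≈ 26.6 V

The load sits in parallel with R_g: R_g‖R_L = (277 × 5240) / (277 + 5240) = 263.1 Ω.
V_out = 41.7 × 263.1 / (150 + 263.1) = 41.7 × 263.1/413.1 = 26.6 V.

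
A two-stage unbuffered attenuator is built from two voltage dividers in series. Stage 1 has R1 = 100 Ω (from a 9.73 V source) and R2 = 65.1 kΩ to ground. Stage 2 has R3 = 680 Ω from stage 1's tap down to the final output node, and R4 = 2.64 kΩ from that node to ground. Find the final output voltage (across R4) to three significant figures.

Stage 2 presents R3+R4 = 3320 Ω as a load on stage 1's tap.
Stage 1's lower leg becomes R2‖(R3+R4) = 3159 Ω, so V_mid = 9.73 × 3159/3259 = 9.431 V.
Stage 2 is itself unloaded: V_out = V_mid × R4/(R3+R4) = 9.431 × 2640/3320 = 7.50 V.

V_out ≈ 7.50 V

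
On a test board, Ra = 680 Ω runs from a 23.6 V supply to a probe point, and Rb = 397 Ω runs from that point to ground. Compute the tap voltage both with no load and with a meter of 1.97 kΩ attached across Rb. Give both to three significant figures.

Unloaded: 8.70 V; loaded: 7.72 V

Open-circuit: V = 23.6 × 397/(680 + 397) = 8.70 V.
With the load, Rb becomes Rb‖R_L = 330.4 Ω, so V = 23.6 × 330.4/1010 = 7.72 V.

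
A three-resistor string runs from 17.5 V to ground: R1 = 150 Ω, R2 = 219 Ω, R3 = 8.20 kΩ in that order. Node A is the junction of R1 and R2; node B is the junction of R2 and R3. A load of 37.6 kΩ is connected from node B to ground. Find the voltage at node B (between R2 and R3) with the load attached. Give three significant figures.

V ≈ 16.6 V

At node B, R3 is in parallel with the load: R3‖R_L = 6732 Ω.
Below node A the resistance is R2 + (R3‖R_L) = 6951 Ω, so V_A = 17.5 × 6951/7101 = 17.13 V.
Then V_B = V_A × (R3‖R_L)/(R2 + R3‖R_L) = 17.13 × 6732/6951 = 16.6 V.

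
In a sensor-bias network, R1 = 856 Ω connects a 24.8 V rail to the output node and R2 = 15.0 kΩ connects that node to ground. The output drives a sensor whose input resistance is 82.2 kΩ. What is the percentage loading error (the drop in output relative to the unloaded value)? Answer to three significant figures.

The divider's output (Thévenin) resistance is R1‖R2 = 809.8 Ω.
Fractional drop under load = R_th/(R_th + R_L) = 809.8 / (809.8 + 82200) = 0.009755.
So the output falls by 0.976 %.

0.976 %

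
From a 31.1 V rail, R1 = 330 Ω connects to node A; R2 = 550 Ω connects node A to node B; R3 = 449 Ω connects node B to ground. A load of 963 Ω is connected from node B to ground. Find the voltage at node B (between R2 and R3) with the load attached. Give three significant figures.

V ≈ 8.03 V

At node B, R3 is in parallel with the load: R3‖R_L = 306.2 Ω.
Below node A the resistance is R2 + (R3‖R_L) = 856.2 Ω, so V_A = 31.1 × 856.2/1186 = 22.45 V.
Then V_B = V_A × (R3‖R_L)/(R2 + R3‖R_L) = 22.45 × 306.2/856.2 = 8.03 V.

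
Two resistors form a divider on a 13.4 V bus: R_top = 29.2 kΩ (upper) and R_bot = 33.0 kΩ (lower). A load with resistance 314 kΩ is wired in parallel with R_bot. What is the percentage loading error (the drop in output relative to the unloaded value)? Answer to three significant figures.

4.70 %

The divider's output (Thévenin) resistance is R_top‖R_bot = 15.49 kΩ.
Fractional drop under load = R_th/(R_th + R_L) = 15.49 / (15.49 + 314) = 0.04702.
So the output falls by 4.70 %.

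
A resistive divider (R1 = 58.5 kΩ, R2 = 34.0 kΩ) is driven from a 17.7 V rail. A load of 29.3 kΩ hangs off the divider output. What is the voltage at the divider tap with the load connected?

The load sits in parallel with R2: R2‖R_L = (34.0 × 29.3) / (34.0 + 29.3) = 15.74 kΩ.
V_out = 17.7 × 15.74 / (58.5 + 15.74) = 17.7 × 15.74/74.24 = 3.75 V.

V_out ≈ 3.75 V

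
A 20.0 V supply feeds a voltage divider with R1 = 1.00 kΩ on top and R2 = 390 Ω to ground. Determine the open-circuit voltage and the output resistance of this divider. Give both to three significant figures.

V_th = 5.61 V, R_th = 281 Ω

V_th is the open-circuit tap voltage: 20.0 × 390/(1000 + 390) = 5.61 V.
With the supply zeroed, R1 and R2 appear in parallel from the tap: R_th = R1‖R2 = (1000 × 390)/1390 = 281 Ω.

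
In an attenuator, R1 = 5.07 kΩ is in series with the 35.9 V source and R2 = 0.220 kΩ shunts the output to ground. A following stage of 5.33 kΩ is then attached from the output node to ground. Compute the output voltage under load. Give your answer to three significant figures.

The load sits in parallel with R2: R2‖R_L = (220 × 5330) / (220 + 5330) = 211.3 Ω.
V_out = 35.9 × 211.3 / (5070 + 211.3) = 35.9 × 211.3/5281 = 1.44 V.

V_out ≈ 1.44 V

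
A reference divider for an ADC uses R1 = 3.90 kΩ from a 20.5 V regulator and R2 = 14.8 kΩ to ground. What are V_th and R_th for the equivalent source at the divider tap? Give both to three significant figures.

V_th is the open-circuit tap voltage: 20.5 × 14.8/(3.90 + 14.8) = 16.2 V.
With the supply zeroed, R1 and R2 appear in parallel from the tap: R_th = R1‖R2 = (3.90 × 14.8)/18.70 = 3.09 kΩ.

V_th = 16.2 V, R_th = 3.09 kΩ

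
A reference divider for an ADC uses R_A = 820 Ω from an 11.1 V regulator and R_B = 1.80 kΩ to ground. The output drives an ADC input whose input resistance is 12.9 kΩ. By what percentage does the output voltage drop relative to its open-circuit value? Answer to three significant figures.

The divider's output (Thévenin) resistance is R_A‖R_B = 563.4 Ω.
Fractional drop under load = R_th/(R_th + R_L) = 563.4 / (563.4 + 12900) = 0.04184.
So the output falls by 4.18 %.

4.18 %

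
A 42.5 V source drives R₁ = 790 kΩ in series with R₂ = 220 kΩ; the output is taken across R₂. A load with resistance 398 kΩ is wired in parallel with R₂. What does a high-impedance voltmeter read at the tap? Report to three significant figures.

V_out ≈ 6.46 V

The load sits in parallel with R₂: R₂‖R_L = (220 × 398) / (220 + 398) = 141.7 kΩ.
V_out = 42.5 × 141.7 / (790 + 141.7) = 42.5 × 141.7/931.7 = 6.46 V.
(Unloaded it would have been 9.26 V.)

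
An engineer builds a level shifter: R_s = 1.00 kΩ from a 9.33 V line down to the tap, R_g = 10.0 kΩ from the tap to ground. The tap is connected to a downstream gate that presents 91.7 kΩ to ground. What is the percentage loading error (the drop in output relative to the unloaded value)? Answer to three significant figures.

0.982 %

The divider's output (Thévenin) resistance is R_s‖R_g = 0.9091 kΩ.
Fractional drop under load = R_th/(R_th + R_L) = 0.9091 / (0.9091 + 91.7) = 0.009816.
So the output falls by 0.982 %.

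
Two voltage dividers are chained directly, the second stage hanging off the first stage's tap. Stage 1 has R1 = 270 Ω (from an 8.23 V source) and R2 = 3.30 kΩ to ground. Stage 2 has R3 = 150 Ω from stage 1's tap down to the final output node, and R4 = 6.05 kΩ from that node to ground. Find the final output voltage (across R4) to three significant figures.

Stage 2 presents R3+R4 = 6200 Ω as a load on stage 1's tap.
Stage 1's lower leg becomes R2‖(R3+R4) = 2154 Ω, so V_mid = 8.23 × 2154/2424 = 7.313 V.
Stage 2 is itself unloaded: V_out = V_mid × R4/(R3+R4) = 7.313 × 6050/6200 = 7.14 V.

V_out ≈ 7.14 V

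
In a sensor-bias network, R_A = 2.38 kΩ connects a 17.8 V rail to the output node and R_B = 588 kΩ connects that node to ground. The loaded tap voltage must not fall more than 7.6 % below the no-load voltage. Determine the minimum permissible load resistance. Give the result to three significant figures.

Output resistance R_th = R_A‖R_B = (2.38 × 588)/590.4 = 2.370 kΩ.
The fractional drop is R_th/(R_th + R_L); requiring this ≤ 0.0760 gives R_L ≥ R_th(1/0.0760 − 1) = 2.370 × 12.16 = 28.8 kΩ.

R_L(min) ≈ 28.8 kΩ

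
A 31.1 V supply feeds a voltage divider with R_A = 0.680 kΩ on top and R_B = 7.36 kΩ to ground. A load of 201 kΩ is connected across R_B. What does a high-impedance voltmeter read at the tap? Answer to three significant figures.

V_out ≈ 28.4 V

The load sits in parallel with R_B: R_B‖R_L = (7360 × 201000) / (7360 + 201000) = 7100 Ω.
V_out = 31.1 × 7100 / (680 + 7100) = 31.1 × 7100/7780 = 28.4 V.
(Unloaded it would have been 28.5 V.)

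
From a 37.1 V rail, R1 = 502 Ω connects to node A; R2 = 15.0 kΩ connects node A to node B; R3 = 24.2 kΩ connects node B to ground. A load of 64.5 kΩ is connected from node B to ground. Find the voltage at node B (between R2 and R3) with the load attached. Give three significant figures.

V ≈ 19.7 V

At node B, R3 is in parallel with the load: R3‖R_L = 17600 Ω.
Below node A the resistance is R2 + (R3‖R_L) = 32600 Ω, so V_A = 37.1 × 32600/33100 = 36.54 V.
Then V_B = V_A × (R3‖R_L)/(R2 + R3‖R_L) = 36.54 × 17600/32600 = 19.7 V.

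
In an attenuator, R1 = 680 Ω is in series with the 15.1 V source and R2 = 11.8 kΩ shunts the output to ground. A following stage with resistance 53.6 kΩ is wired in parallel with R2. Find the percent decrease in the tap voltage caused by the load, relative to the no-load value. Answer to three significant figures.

1.19 %

The divider's output (Thévenin) resistance is R1‖R2 = 642.9 Ω.
Fractional drop under load = R_th/(R_th + R_L) = 642.9 / (642.9 + 53600) = 0.01185.
So the output falls by 1.19 %.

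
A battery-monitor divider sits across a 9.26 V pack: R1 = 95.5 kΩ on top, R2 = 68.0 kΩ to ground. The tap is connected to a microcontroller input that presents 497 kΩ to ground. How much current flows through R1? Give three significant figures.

I ≈ 0.0596 mA

R2‖R_L = 59.82 kΩ, so the source sees R1 + R2‖R_L = 155.3 kΩ.
I = 9.26 V / 155.3 kΩ = 0.0596 mA.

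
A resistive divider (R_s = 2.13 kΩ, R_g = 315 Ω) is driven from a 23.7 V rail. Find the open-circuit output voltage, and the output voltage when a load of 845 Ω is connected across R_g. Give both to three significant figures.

Open-circuit: V = 23.7 × 315/(2130 + 315) = 3.05 V.
With the load, R_g becomes R_g‖R_L = 229.5 Ω, so V = 23.7 × 229.5/2359 = 2.30 V.

Unloaded: 3.05 V; loaded: 2.30 V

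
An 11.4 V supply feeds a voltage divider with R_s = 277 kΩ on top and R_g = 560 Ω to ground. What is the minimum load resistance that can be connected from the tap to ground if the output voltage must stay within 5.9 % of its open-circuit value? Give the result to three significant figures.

R_L(min) ≈ 8.91 kΩ

Output resistance R_th = R_s‖R_g = (277000 × 560)/277600 = 558.9 Ω.
The fractional drop is R_th/(R_th + R_L); requiring this ≤ 0.0590 gives R_L ≥ R_th(1/0.0590 − 1) = 558.9 × 15.95 = 8.91 kΩ.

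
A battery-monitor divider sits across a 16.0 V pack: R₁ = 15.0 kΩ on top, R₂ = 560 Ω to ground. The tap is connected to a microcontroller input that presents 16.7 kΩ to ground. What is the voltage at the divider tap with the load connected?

The load sits in parallel with R₂: R₂‖R_L = (560 × 16700) / (560 + 16700) = 541.8 Ω.
V_out = 16.0 × 541.8 / (15000 + 541.8) = 16.0 × 541.8/15540 = 0.558 V.
(Unloaded it would have been 0.576 V.)

V_out ≈ 0.558 V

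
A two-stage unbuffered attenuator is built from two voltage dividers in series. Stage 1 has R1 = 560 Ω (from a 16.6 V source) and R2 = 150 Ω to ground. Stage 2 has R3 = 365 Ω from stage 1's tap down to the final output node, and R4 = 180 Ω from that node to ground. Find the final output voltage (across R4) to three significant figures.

V_out ≈ 0.952 V

Stage 2 presents R3+R4 = 545.0 Ω as a load on stage 1's tap.
Stage 1's lower leg becomes R2‖(R3+R4) = 117.6 Ω, so V_mid = 16.6 × 117.6/677.6 = 2.882 V.
Stage 2 is itself unloaded: V_out = V_mid × R4/(R3+R4) = 2.882 × 180/545.0 = 0.952 V.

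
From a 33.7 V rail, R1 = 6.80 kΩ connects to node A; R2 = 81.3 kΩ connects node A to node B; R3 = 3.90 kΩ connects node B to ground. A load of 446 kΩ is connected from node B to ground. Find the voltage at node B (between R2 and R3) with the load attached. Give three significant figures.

V ≈ 1.42 V

At node B, R3 is in parallel with the load: R3‖R_L = 3.866 kΩ.
Below node A the resistance is R2 + (R3‖R_L) = 85.17 kΩ, so V_A = 33.7 × 85.17/91.97 = 31.21 V.
Then V_B = V_A × (R3‖R_L)/(R2 + R3‖R_L) = 31.21 × 3.866/85.17 = 1.42 V.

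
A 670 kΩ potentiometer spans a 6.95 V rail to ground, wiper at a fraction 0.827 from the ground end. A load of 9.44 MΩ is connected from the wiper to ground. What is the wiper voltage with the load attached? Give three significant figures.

V ≈ 5.69 V

The wiper splits the pot into (1−α)R = 115.9 kΩ above and αR = 554.1 kΩ below.
Lower section ‖ load = 523.4 kΩ.
V_wiper = 6.95 × 523.4/(115.9 + 523.4) = 5.69 V.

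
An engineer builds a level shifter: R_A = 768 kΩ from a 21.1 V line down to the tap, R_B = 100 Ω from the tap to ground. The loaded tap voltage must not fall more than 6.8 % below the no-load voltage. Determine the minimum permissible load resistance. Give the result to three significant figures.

Output resistance R_th = R_A‖R_B = (768000 × 100)/768100 = 99.99 Ω.
The fractional drop is R_th/(R_th + R_L); requiring this ≤ 0.0680 gives R_L ≥ R_th(1/0.0680 − 1) = 99.99 × 13.71 = 1.37 kΩ.

R_L(min) ≈ 1.37 kΩ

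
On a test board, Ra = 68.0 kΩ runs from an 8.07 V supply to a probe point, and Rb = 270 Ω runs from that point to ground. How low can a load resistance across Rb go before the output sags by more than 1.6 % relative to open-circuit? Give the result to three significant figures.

Output resistance R_th = Ra‖Rb = (68000 × 270)/68270 = 268.9 Ω.
The fractional drop is R_th/(R_th + R_L); requiring this ≤ 0.0160 gives R_L ≥ R_th(1/0.0160 − 1) = 268.9 × 61.50 = 16.5 kΩ.

R_L(min) ≈ 16.5 kΩ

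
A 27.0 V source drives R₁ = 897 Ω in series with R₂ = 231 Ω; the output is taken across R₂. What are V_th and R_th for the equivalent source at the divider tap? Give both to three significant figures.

V_th = 5.53 V, R_th = 184 Ω

V_th is the open-circuit tap voltage: 27.0 × 231/(897 + 231) = 5.53 V.
With the supply zeroed, R₁ and R₂ appear in parallel from the tap: R_th = R₁‖R₂ = (897 × 231)/1128 = 184 Ω.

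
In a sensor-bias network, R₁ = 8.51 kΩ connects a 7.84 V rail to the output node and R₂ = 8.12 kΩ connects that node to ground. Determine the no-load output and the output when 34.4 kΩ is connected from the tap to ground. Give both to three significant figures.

Open-circuit: V = 7.84 × 8.12/(8.51 + 8.12) = 3.83 V.
With the load, R₂ becomes R₂‖R_L = 6.569 kΩ, so V = 7.84 × 6.569/15.08 = 3.42 V.

Unloaded: 3.83 V; loaded: 3.42 V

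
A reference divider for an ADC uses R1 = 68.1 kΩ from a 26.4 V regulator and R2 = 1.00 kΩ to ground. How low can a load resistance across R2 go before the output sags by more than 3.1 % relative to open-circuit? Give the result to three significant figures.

R_L(min) ≈ 30.8 kΩ

Output resistance R_th = R1‖R2 = (68100 × 1000)/69100 = 985.5 Ω.
The fractional drop is R_th/(R_th + R_L); requiring this ≤ 0.0310 gives R_L ≥ R_th(1/0.0310 − 1) = 985.5 × 31.26 = 30.8 kΩ.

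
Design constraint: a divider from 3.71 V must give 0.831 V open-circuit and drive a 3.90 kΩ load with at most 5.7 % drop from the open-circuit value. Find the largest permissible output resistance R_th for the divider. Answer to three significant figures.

R_th ≤ 236 Ω

Loading drop = R_th/(R_th + R_L) ≤ 0.0570, so R_th ≤ R_L · ε/(1−ε) = 3.90 kΩ × 0.0570/0.9430 = 236 Ω.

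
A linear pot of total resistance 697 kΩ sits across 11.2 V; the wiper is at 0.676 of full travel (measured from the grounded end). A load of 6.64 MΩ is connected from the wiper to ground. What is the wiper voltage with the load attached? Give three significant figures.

The wiper splits the pot into (1−α)R = 225.8 kΩ above and αR = 471.2 kΩ below.
Lower section ‖ load = 440.0 kΩ.
V_wiper = 11.2 × 440.0/(225.8 + 440.0) = 7.40 V.

V ≈ 7.40 V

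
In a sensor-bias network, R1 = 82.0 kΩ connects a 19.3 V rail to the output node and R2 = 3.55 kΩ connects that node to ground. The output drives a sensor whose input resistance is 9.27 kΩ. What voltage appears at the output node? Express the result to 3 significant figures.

The load sits in parallel with R2: R2‖R_L = (3.55 × 9.27) / (3.55 + 9.27) = 2.567 kΩ.
V_out = 19.3 × 2.567 / (82.0 + 2.567) = 19.3 × 2.567/84.57 = 0.586 V.

V_out ≈ 0.586 V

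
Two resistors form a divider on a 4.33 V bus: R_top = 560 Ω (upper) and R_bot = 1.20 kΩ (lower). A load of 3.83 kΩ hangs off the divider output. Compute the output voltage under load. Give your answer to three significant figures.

V_out ≈ 2.68 V

The load sits in parallel with R_bot: R_bot‖R_L = (1200 × 3830) / (1200 + 3830) = 913.7 Ω.
V_out = 4.33 × 913.7 / (560 + 913.7) = 4.33 × 913.7/1474 = 2.68 V.
(Unloaded it would have been 2.95 V.)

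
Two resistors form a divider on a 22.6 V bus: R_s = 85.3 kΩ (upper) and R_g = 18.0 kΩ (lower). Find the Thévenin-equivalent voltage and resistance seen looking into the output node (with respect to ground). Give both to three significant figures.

V_th is the open-circuit tap voltage: 22.6 × 18.0/(85.3 + 18.0) = 3.94 V.
With the supply zeroed, R_s and R_g appear in parallel from the tap: R_th = R_s‖R_g = (85.3 × 18.0)/103.3 = 14.9 kΩ.

V_th = 3.94 V, R_th = 14.9 kΩ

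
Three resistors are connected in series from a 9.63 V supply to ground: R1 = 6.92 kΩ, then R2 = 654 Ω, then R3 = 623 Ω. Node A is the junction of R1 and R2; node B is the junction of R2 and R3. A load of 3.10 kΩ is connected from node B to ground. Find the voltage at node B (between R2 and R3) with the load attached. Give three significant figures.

At node B, R3 is in parallel with the load: R3‖R_L = 518.7 Ω.
Below node A the resistance is R2 + (R3‖R_L) = 1173 Ω, so V_A = 9.63 × 1173/8093 = 1.396 V.
Then V_B = V_A × (R3‖R_L)/(R2 + R3‖R_L) = 1.396 × 518.7/1173 = 0.617 V.

V ≈ 0.617 V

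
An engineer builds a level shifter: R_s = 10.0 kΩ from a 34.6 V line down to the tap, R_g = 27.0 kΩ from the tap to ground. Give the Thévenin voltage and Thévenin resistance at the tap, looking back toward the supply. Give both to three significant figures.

V_th = 25.2 V, R_th = 7.30 kΩ

V_th is the open-circuit tap voltage: 34.6 × 27.0/(10.0 + 27.0) = 25.2 V.
With the supply zeroed, R_s and R_g appear in parallel from the tap: R_th = R_s‖R_g = (10.0 × 27.0)/37.00 = 7.30 kΩ.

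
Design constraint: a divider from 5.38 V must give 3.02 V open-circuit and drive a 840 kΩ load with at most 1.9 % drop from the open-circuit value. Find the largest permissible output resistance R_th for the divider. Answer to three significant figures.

Loading drop = R_th/(R_th + R_L) ≤ 0.0190, so R_th ≤ R_L · ε/(1−ε) = 840 kΩ × 0.0190/0.9810 = 16.3 kΩ.

R_th ≤ 16.3 kΩ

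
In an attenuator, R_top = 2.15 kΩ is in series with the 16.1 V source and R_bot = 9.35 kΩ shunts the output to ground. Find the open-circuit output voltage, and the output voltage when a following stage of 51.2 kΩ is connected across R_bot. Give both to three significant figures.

Open-circuit: V = 16.1 × 9.35/(2.15 + 9.35) = 13.1 V.
With the load, R_bot becomes R_bot‖R_L = 7.906 kΩ, so V = 16.1 × 7.906/10.06 = 12.7 V.

Unloaded: 13.1 V; loaded: 12.7 V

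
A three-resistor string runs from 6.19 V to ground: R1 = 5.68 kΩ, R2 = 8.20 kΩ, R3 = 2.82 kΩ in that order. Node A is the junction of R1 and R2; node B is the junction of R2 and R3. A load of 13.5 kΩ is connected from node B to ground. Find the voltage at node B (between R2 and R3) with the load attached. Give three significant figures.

V ≈ 0.891 V

At node B, R3 is in parallel with the load: R3‖R_L = 2.333 kΩ.
Below node A the resistance is R2 + (R3‖R_L) = 10.53 kΩ, so V_A = 6.19 × 10.53/16.21 = 4.021 V.
Then V_B = V_A × (R3‖R_L)/(R2 + R3‖R_L) = 4.021 × 2.333/10.53 = 0.891 V.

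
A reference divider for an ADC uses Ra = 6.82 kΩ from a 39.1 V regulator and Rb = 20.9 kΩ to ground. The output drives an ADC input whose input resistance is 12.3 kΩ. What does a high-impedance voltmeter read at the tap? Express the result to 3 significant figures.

The load sits in parallel with Rb: Rb‖R_L = (20.9 × 12.3) / (20.9 + 12.3) = 7.743 kΩ.
V_out = 39.1 × 7.743 / (6.82 + 7.743) = 39.1 × 7.743/14.56 = 20.8 V.

V_out ≈ 20.8 V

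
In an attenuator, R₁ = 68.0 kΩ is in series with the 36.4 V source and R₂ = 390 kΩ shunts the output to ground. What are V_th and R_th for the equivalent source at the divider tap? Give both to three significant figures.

V_th is the open-circuit tap voltage: 36.4 × 390/(68.0 + 390) = 31.0 V.
With the supply zeroed, R₁ and R₂ appear in parallel from the tap: R_th = R₁‖R₂ = (68.0 × 390)/458.0 = 57.9 kΩ.

V_th = 31.0 V, R_th = 57.9 kΩ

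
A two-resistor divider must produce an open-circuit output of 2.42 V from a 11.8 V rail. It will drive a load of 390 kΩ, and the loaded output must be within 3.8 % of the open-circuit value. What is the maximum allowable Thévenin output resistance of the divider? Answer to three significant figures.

R_th ≤ 15.4 kΩ

Loading drop = R_th/(R_th + R_L) ≤ 0.0380, so R_th ≤ R_L · ε/(1−ε) = 390 kΩ × 0.0380/0.9620 = 15.4 kΩ.
(Any R1, R2 with R2/(R1+R2) = 0.205 and R1‖R2 ≤ 15.4 kΩ will meet the spec.)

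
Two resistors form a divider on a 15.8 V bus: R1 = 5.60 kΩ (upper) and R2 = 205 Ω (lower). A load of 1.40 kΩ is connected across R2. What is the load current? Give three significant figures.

I_L ≈ 0.349 mA

R2‖R_L = 178.8 Ω; V_out = 15.8 × 178.8/5779 = 0.4889 V.
I_L = V_out / R_L = 0.4889 / 1.40 kΩ = 0.349 mA.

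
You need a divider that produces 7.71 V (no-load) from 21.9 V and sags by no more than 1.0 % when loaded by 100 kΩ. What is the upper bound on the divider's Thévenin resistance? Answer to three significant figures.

Loading drop = R_th/(R_th + R_L) ≤ 0.0100, so R_th ≤ R_L · ε/(1−ε) = 100 kΩ × 0.0100/0.9900 = 1.01 kΩ.
(Any R1, R2 with R2/(R1+R2) = 0.352 and R1‖R2 ≤ 1.01 kΩ will meet the spec.)

R_th ≤ 1.01 kΩ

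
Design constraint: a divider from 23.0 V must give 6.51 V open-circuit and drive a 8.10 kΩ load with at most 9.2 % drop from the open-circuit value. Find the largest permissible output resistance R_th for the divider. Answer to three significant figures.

R_th ≤ 821 Ω

Loading drop = R_th/(R_th + R_L) ≤ 0.0920, so R_th ≤ R_L · ε/(1−ε) = 8.10 kΩ × 0.0920/0.9080 = 821 Ω.
(Any R1, R2 with R2/(R1+R2) = 0.283 and R1‖R2 ≤ 821 Ω will meet the spec.)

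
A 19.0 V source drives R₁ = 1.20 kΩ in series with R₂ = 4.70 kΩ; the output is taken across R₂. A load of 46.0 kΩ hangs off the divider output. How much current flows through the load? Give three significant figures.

R₂‖R_L = 4.264 kΩ; V_out = 19.0 × 4.264/5.464 = 14.83 V.
I_L = V_out / R_L = 14.83 / 46.0 kΩ = 0.322 mA.

I_L ≈ 0.322 mA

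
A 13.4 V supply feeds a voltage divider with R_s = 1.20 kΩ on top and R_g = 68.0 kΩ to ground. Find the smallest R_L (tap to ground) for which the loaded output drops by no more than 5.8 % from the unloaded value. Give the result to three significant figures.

Output resistance R_th = R_s‖R_g = (1.20 × 68.0)/69.20 = 1.179 kΩ.
The fractional drop is R_th/(R_th + R_L); requiring this ≤ 0.0580 gives R_L ≥ R_th(1/0.0580 − 1) = 1.179 × 16.24 = 19.2 kΩ.

R_L(min) ≈ 19.2 kΩ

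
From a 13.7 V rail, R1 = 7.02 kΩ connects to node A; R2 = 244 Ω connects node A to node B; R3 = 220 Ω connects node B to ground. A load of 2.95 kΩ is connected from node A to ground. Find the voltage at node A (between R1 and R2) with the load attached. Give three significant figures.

Below node A the series string R2+R3 = 464.0 Ω sits in parallel with the 2950 Ω load: 400.9 Ω.
V_A = 13.7 × 400.9/(7020 + 400.9) = 0.740 V.

V ≈ 0.740 V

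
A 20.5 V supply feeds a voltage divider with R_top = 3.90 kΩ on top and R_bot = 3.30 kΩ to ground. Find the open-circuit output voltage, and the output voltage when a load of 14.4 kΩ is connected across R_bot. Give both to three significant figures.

Open-circuit: V = 20.5 × 3.30/(3.90 + 3.30) = 9.40 V.
With the load, R_bot becomes R_bot‖R_L = 2.685 kΩ, so V = 20.5 × 2.685/6.585 = 8.36 V.

Unloaded: 9.40 V; loaded: 8.36 V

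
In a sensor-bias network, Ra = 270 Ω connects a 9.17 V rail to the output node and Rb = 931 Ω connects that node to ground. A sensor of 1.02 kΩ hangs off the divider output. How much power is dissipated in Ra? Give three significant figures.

P ≈ 39.6 mW

Total resistance from the source is Ra + (Rb‖R_L) = 756.7 Ω, so I = 9.17/756.7 Ω = 12.12 mA.
P = I²·Ra = (12.12 mA)² × 270 Ω = 39.6 mW.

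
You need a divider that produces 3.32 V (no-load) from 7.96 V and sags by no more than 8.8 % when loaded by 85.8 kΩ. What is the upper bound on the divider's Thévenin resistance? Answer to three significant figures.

Loading drop = R_th/(R_th + R_L) ≤ 0.0880, so R_th ≤ R_L · ε/(1−ε) = 85.8 kΩ × 0.0880/0.9120 = 8.28 kΩ.
(Any R1, R2 with R2/(R1+R2) = 0.417 and R1‖R2 ≤ 8.28 kΩ will meet the spec.)

R_th ≤ 8.28 kΩ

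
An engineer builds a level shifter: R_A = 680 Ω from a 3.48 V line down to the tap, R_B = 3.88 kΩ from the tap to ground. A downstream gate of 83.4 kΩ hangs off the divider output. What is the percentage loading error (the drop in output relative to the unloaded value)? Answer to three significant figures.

The divider's output (Thévenin) resistance is R_A‖R_B = 578.6 Ω.
Fractional drop under load = R_th/(R_th + R_L) = 578.6 / (578.6 + 83400) = 0.006890.
So the output falls by 0.689 %.

0.689 %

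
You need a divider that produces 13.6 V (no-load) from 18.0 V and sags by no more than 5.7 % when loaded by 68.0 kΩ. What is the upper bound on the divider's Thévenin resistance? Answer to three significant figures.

R_th ≤ 4.11 kΩ

Loading drop = R_th/(R_th + R_L) ≤ 0.0570, so R_th ≤ R_L · ε/(1−ε) = 68.0 kΩ × 0.0570/0.9430 = 4.11 kΩ.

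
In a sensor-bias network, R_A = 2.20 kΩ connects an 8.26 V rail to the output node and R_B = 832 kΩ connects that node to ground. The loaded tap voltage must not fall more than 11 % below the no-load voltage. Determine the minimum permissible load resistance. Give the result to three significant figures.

R_L(min) ≈ 17.8 kΩ

Output resistance R_th = R_A‖R_B = (2.20 × 832)/834.2 = 2.194 kΩ.
The fractional drop is R_th/(R_th + R_L); requiring this ≤ 0.110 gives R_L ≥ R_th(1/0.110 − 1) = 2.194 × 8.091 = 17.8 kΩ.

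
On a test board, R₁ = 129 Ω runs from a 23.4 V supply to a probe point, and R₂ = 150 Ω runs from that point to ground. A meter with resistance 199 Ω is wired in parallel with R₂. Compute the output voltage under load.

The load sits in parallel with R₂: R₂‖R_L = (150 × 199) / (150 + 199) = 85.53 Ω.
V_out = 23.4 × 85.53 / (129 + 85.53) = 23.4 × 85.53/214.5 = 9.33 V.

V_out ≈ 9.33 V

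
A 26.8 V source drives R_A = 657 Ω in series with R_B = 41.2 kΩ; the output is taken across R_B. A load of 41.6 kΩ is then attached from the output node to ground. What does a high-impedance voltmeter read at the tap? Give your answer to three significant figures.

The load sits in parallel with R_B: R_B‖R_L = (41200 × 41600) / (41200 + 41600) = 20700 Ω.
V_out = 26.8 × 20700 / (657 + 20700) = 26.8 × 20700/21360 = 26.0 V.
(Unloaded it would have been 26.4 V.)

V_out ≈ 26.0 V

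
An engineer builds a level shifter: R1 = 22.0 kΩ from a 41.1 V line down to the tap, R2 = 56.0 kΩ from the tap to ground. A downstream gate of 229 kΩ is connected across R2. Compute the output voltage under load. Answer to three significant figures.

V_out ≈ 27.6 V

The load sits in parallel with R2: R2‖R_L = (56.0 × 229) / (56.0 + 229) = 45.00 kΩ.
V_out = 41.1 × 45.00 / (22.0 + 45.00) = 41.1 × 45.00/67.00 = 27.6 V.
(Unloaded it would have been 29.5 V.)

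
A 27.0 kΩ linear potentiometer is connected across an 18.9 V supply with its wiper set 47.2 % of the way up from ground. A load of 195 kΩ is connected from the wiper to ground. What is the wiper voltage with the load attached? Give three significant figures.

The wiper splits the pot into (1−α)R = 14.26 kΩ above and αR = 12.74 kΩ below.
Lower section ‖ load = 11.96 kΩ.
V_wiper = 18.9 × 11.96/(14.26 + 11.96) = 8.62 V.

V ≈ 8.62 V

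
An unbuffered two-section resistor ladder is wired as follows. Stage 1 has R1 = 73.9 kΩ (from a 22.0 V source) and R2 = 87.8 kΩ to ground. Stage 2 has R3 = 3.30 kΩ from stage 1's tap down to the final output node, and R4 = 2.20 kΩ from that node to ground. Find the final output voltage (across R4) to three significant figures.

V_out ≈ 0.576 V

Stage 2 presents R3+R4 = 5.500 kΩ as a load on stage 1's tap.
Stage 1's lower leg becomes R2‖(R3+R4) = 5.176 kΩ, so V_mid = 22.0 × 5.176/79.08 = 1.440 V.
Stage 2 is itself unloaded: V_out = V_mid × R4/(R3+R4) = 1.440 × 2.20/5.500 = 0.576 V.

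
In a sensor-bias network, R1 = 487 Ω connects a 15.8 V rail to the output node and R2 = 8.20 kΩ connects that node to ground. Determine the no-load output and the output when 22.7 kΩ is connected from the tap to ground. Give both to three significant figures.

Open-circuit: V = 15.8 × 8200/(487 + 8200) = 14.9 V.
With the load, R2 becomes R2‖R_L = 6024 Ω, so V = 15.8 × 6024/6511 = 14.6 V.

Unloaded: 14.9 V; loaded: 14.6 V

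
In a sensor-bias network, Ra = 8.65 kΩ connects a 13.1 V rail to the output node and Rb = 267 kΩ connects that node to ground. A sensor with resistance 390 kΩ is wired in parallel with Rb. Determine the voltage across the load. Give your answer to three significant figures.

The load sits in parallel with Rb: Rb‖R_L = (267 × 390) / (267 + 390) = 158.5 kΩ.
V_out = 13.1 × 158.5 / (8.65 + 158.5) = 13.1 × 158.5/167.1 = 12.4 V.

V_out ≈ 12.4 V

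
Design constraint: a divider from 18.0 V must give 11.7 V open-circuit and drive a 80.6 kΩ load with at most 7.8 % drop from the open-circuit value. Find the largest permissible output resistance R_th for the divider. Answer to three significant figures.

R_th ≤ 6.82 kΩ

Loading drop = R_th/(R_th + R_L) ≤ 0.0780, so R_th ≤ R_L · ε/(1−ε) = 80.6 kΩ × 0.0780/0.9220 = 6.82 kΩ.
(Any R1, R2 with R2/(R1+R2) = 0.650 and R1‖R2 ≤ 6.82 kΩ will meet the spec.)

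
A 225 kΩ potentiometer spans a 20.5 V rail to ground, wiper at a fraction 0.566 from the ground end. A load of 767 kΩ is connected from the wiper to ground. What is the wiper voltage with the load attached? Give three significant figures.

The wiper splits the pot into (1−α)R = 97.65 kΩ above and αR = 127.3 kΩ below.
Lower section ‖ load = 109.2 kΩ.
V_wiper = 20.5 × 109.2/(97.65 + 109.2) = 10.8 V.

V ≈ 10.8 V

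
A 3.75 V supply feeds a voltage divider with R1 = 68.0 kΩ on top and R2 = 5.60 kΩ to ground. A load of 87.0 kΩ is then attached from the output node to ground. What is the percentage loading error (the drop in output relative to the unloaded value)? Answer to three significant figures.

5.61 %

The divider's output (Thévenin) resistance is R1‖R2 = 5.174 kΩ.
Fractional drop under load = R_th/(R_th + R_L) = 5.174 / (5.174 + 87.0) = 0.05613.
So the output falls by 5.61 %.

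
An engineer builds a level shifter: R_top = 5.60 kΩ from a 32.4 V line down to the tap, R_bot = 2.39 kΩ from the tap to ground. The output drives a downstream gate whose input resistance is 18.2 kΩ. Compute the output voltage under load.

The load sits in parallel with R_bot: R_bot‖R_L = (2.39 × 18.2) / (2.39 + 18.2) = 2.113 kΩ.
V_out = 32.4 × 2.113 / (5.60 + 2.113) = 32.4 × 2.113/7.713 = 8.87 V.
(Unloaded it would have been 9.69 V.)

V_out ≈ 8.87 V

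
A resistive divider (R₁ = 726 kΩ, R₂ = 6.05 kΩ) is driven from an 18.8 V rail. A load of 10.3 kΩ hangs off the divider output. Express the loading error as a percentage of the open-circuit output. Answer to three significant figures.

36.8 %

The divider's output (Thévenin) resistance is R₁‖R₂ = 6.000 kΩ.
Fractional drop under load = R_th/(R_th + R_L) = 6.000 / (6.000 + 10.3) = 0.3681.
So the output falls by 36.8 %.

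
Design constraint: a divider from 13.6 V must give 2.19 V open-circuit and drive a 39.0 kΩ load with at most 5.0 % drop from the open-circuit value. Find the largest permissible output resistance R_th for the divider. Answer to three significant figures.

Loading drop = R_th/(R_th + R_L) ≤ 0.0500, so R_th ≤ R_L · ε/(1−ε) = 39.0 kΩ × 0.0500/0.9500 = 2.05 kΩ.
(Any R1, R2 with R2/(R1+R2) = 0.161 and R1‖R2 ≤ 2.05 kΩ will meet the spec.)

R_th ≤ 2.05 kΩ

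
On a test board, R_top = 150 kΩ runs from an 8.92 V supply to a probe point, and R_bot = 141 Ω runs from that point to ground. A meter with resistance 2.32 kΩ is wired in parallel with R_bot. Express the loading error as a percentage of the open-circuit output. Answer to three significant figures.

5.72 %

The divider's output (Thévenin) resistance is R_top‖R_bot = 140.9 Ω.
Fractional drop under load = R_th/(R_th + R_L) = 140.9 / (140.9 + 2320) = 0.05724.
So the output falls by 5.72 %.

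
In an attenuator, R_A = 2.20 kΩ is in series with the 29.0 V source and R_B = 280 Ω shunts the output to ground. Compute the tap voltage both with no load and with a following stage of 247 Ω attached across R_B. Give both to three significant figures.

Unloaded: 3.27 V; loaded: 1.63 V

Open-circuit: V = 29.0 × 280/(2200 + 280) = 3.27 V.
With the load, R_B becomes R_B‖R_L = 131.2 Ω, so V = 29.0 × 131.2/2331 = 1.63 V.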